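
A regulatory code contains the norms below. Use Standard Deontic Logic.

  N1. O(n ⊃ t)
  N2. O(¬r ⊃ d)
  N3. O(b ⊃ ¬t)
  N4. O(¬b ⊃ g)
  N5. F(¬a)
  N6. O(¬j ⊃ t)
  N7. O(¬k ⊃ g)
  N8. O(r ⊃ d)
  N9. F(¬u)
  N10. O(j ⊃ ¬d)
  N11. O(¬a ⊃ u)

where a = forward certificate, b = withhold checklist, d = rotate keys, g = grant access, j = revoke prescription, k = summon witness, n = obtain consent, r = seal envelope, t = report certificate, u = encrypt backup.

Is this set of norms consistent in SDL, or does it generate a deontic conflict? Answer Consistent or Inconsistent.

Consistent

Premise 11 is O(¬a ⊃ u); even if O(u) held, inferring O(¬a) would be affirming the consequent — invalid.
So O(¬a) is not derivable, and the apparent clash with O(a) does not arise.
A world satisfying every obligation exists (e.g. a=true, b=false, d=true, g=true, j=false, k=false, n=false, r=false, t=true, u=true); no atom is both obligatory and forbidden, so the set is consistent.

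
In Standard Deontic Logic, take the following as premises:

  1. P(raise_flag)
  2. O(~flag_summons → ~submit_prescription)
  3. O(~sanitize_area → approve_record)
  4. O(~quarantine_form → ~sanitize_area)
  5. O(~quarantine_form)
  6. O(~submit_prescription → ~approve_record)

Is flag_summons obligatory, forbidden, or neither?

From premise 5 we have O(~quarantine_form).
With premise 4, O(~quarantine_form → ~sanitize_area), the K-axiom yields O(~sanitize_area).
From O(~sanitize_area) and premise 3, O(~sanitize_area → approve_record), we obtain O(approve_record).
Premise 6 is O(~submit_prescription → ~approve_record); contrapositively O(approve_record → submit_prescription). Since O(approve_record) holds, K gives O(submit_prescription).
Premise 2 is O(~flag_summons → ~submit_prescription); contrapositively O(submit_prescription → flag_summons). Since O(submit_prescription) holds, K gives O(flag_summons).
Premise 1 does not contribute to this derivation.
Hence flag_summons is obligatory.

Obligatory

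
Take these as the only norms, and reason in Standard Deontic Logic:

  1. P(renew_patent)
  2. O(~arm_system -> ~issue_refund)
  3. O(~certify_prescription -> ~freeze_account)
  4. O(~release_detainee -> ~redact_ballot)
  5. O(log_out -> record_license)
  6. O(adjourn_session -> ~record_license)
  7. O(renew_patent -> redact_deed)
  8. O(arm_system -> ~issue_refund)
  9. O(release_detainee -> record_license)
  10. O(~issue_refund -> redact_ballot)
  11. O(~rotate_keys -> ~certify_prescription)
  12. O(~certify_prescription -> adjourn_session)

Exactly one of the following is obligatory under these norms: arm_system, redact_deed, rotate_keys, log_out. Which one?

rotate_keys

Premises 8 and 2 are O(arm_system -> ~issue_refund) and O(~arm_system -> ~issue_refund); every ideal world satisfies arm_system or ~arm_system, so in either case ~issue_refund holds — hence O(~issue_refund).
Applying K to premise 10 (O(~issue_refund -> redact_ballot)) and O(~issue_refund) yields O(redact_ballot).
The contrapositive of premise 4 (O(~release_detainee -> ~redact_ballot)) is O(redact_ballot -> release_detainee), and O(redact_ballot) is already established, so O(release_detainee).
Applying K to premise 9 (O(release_detainee -> record_license)) and O(release_detainee) yields O(record_license).
Premise 6 is O(adjourn_session -> ~record_license); contrapositively O(record_license -> ~adjourn_session). Since O(record_license) holds, K gives O(~adjourn_session).
The contrapositive of premise 12 (O(~certify_prescription -> adjourn_session)) is O(~adjourn_session -> certify_prescription), and O(~adjourn_session) is already established, so O(certify_prescription).
Premise 11 is O(~rotate_keys -> ~certify_prescription); contrapositively O(certify_prescription -> rotate_keys). Since O(certify_prescription) holds, K gives O(rotate_keys).
So O(rotate_keys) holds — rotate_keys is obligatory. None of the other listed options is made obligatory by any chain of premises.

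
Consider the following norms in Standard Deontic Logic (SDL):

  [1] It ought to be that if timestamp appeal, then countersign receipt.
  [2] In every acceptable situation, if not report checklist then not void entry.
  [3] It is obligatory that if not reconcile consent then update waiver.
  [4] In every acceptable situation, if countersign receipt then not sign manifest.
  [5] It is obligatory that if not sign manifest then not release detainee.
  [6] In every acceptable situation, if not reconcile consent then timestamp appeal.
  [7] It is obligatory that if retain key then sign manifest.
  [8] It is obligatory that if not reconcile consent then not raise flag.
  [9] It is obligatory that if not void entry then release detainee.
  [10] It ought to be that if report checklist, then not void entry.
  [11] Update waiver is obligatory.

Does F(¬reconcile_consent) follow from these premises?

Yes

Premises 10 and 2 are O(report_checklist → ¬void_entry) and O(¬report_checklist → ¬void_entry); every ideal world satisfies report_checklist or ¬report_checklist, so in either case ¬void_entry holds — hence O(¬void_entry).
Applying K to premise 9 (O(¬void_entry → release_detainee)) and O(¬void_entry) yields O(release_detainee).
Premise 5 is O(¬sign_manifest → ¬release_detainee); contrapositively O(release_detainee → sign_manifest). Since O(release_detainee) holds, K gives O(sign_manifest).
The contrapositive of premise 4 (O(countersign_receipt → ¬sign_manifest)) is O(sign_manifest → ¬countersign_receipt), and O(sign_manifest) is already established, so O(¬countersign_receipt).
Premise 1 is O(timestamp_appeal → countersign_receipt); contrapositively O(¬countersign_receipt → ¬timestamp_appeal). Since O(¬countersign_receipt) holds, K gives O(¬timestamp_appeal).
Premise 6, O(¬reconcile_consent → timestamp_appeal), contraposes to O(¬timestamp_appeal → reconcile_consent); with O(¬timestamp_appeal) we get O(reconcile_consent).
Premises 3, 7, 8, 11 do not contribute to this derivation.
So O(reconcile_consent) holds, i.e. F(¬reconcile_consent). The claim follows.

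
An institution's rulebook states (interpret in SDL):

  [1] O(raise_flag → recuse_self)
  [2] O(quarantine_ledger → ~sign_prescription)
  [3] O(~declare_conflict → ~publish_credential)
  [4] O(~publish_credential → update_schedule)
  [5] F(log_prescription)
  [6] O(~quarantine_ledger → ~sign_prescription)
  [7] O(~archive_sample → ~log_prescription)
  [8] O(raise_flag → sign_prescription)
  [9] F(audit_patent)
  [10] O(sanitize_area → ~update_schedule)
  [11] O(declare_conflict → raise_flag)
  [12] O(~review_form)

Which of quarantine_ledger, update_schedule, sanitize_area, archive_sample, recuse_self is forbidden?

By case analysis on ~quarantine_ledger: premise 6 gives O(~quarantine_ledger → ~sign_prescription) and premise 2 gives O(quarantine_ledger → ~sign_prescription), so O(~sign_prescription) either way.
The contrapositive of premise 8 (O(raise_flag → sign_prescription)) is O(~sign_prescription → ~raise_flag), and O(~sign_prescription) is already established, so O(~raise_flag).
The contrapositive of premise 11 (O(declare_conflict → raise_flag)) is O(~raise_flag → ~declare_conflict), and O(~raise_flag) is already established, so O(~declare_conflict).
From O(~declare_conflict) and premise 3, O(~declare_conflict → ~publish_credential), we obtain O(~publish_credential).
From O(~publish_credential) and premise 4, O(~publish_credential → update_schedule), we obtain O(update_schedule).
The contrapositive of premise 10 (O(sanitize_area → ~update_schedule)) is O(update_schedule → ~sanitize_area), and O(update_schedule) is already established, so O(~sanitize_area).
So O(~sanitize_area) holds, i.e. sanitize_area is forbidden. None of the other listed options is forbidden under the premises.

sanitize_area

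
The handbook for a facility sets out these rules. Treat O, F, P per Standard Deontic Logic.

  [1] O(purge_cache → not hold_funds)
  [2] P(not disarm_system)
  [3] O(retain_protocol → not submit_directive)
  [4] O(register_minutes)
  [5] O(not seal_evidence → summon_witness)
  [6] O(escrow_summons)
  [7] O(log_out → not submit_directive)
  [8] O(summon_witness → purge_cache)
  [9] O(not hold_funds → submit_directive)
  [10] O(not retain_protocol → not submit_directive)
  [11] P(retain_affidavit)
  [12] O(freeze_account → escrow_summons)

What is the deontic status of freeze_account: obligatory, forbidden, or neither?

Neither

Premise 12 is O(freeze_account → escrow_summons); even if O(escrow_summons) held, inferring O(freeze_account) would be affirming the consequent — invalid.
No premise or chain of K-axiom applications forces O(freeze_account), and none forces O(not freeze_account). So freeze_account is neither obligatory nor forbidden under these norms.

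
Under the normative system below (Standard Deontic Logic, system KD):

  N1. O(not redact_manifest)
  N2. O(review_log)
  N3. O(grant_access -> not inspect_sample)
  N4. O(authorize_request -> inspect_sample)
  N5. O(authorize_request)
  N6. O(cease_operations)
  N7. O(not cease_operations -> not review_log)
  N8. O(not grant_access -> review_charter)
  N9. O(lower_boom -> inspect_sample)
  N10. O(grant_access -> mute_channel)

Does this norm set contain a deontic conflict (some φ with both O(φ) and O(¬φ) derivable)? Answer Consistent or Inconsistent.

Premise 7 is O(not cease_operations -> not review_log), but O(not cease_operations) is not derivable from the premises, so it does not yield O(not review_log).
So O(not review_log) is not derivable, and the apparent clash with O(review_log) does not arise.
A world satisfying every obligation exists (e.g. authorize_request=true, cease_operations=true, grant_access=false, inspect_sample=true, lower_boom=false, mute_channel=false, redact_manifest=false, review_charter=true, review_log=true); no atom is both obligatory and forbidden, so the set is consistent.

Consistent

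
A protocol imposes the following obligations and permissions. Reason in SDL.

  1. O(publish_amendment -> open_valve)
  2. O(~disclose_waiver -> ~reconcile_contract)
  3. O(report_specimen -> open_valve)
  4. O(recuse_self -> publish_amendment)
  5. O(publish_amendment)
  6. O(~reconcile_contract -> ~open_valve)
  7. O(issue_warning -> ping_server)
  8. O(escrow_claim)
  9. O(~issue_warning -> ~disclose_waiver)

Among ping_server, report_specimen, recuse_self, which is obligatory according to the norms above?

ping_server

Premise 5 gives O(publish_amendment).
From O(publish_amendment) and premise 1, O(publish_amendment -> open_valve), we obtain O(open_valve).
The contrapositive of premise 6 (O(~reconcile_contract -> ~open_valve)) is O(open_valve -> reconcile_contract), and O(open_valve) is already established, so O(reconcile_contract).
Premise 2 is O(~disclose_waiver -> ~reconcile_contract); contrapositively O(reconcile_contract -> disclose_waiver). Since O(reconcile_contract) holds, K gives O(disclose_waiver).
The contrapositive of premise 9 (O(~issue_warning -> ~disclose_waiver)) is O(disclose_waiver -> issue_warning), and O(disclose_waiver) is already established, so O(issue_warning).
From O(issue_warning) and premise 7, O(issue_warning -> ping_server), we obtain O(ping_server).
So O(ping_server) holds — ping_server is obligatory. None of the other listed options is made obligatory by any chain of premises.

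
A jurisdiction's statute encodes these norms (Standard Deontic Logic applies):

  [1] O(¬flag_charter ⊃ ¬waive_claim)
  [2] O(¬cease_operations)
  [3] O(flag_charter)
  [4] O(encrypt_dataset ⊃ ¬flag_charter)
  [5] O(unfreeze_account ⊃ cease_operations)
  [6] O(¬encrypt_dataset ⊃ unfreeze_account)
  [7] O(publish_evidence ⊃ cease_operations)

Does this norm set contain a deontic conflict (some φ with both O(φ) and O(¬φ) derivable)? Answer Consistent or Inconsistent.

Inconsistent

Premise 3 states O(flag_charter) outright.
The contrapositive of premise 4 (O(encrypt_dataset ⊃ ¬flag_charter)) is O(flag_charter ⊃ ¬encrypt_dataset), and O(flag_charter) is already established, so O(¬encrypt_dataset).
With premise 6, O(¬encrypt_dataset ⊃ unfreeze_account), the K-axiom yields O(unfreeze_account).
Premise 5 is O(unfreeze_account ⊃ cease_operations); since O(unfreeze_account), deontic closure gives O(cease_operations).
Yet premise 2 states O(¬cease_operations).
We now have both O(cease_operations) and O(¬cease_operations) — cease_operations is simultaneously obligatory and forbidden, violating the D-axiom.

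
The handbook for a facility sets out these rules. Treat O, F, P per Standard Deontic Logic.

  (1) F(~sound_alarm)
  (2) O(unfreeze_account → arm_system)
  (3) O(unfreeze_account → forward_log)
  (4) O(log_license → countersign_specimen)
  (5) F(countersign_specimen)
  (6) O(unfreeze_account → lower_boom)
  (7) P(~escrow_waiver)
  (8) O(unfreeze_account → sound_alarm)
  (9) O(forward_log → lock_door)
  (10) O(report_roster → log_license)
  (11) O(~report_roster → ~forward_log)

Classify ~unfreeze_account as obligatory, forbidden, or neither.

Obligatory

Premise 5 is F(countersign_specimen), i.e. O(~countersign_specimen).
The contrapositive of premise 4 (O(log_license → countersign_specimen)) is O(~countersign_specimen → ~log_license), and O(~countersign_specimen) is already established, so O(~log_license).
Premise 10, O(report_roster → log_license), contraposes to O(~log_license → ~report_roster); with O(~log_license) we get O(~report_roster).
Applying K to premise 11 (O(~report_roster → ~forward_log)) and O(~report_roster) yields O(~forward_log).
The contrapositive of premise 3 (O(unfreeze_account → forward_log)) is O(~forward_log → ~unfreeze_account), and O(~forward_log) is already established, so O(~unfreeze_account).
Premises 1, 2, 6, 7, 8, 9 do not contribute to this derivation.
Hence ~unfreeze_account is obligatory.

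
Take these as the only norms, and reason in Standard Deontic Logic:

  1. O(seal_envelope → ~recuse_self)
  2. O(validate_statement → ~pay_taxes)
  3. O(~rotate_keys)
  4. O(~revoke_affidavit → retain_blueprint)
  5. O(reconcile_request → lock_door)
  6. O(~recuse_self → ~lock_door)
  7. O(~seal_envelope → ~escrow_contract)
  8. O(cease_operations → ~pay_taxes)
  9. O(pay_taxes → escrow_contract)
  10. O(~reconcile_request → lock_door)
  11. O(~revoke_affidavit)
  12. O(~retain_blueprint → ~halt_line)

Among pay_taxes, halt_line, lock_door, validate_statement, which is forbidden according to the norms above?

By case analysis on reconcile_request: premise 5 gives O(reconcile_request → lock_door) and premise 10 gives O(~reconcile_request → lock_door), so O(lock_door) either way.
Premise 6, O(~recuse_self → ~lock_door), contraposes to O(lock_door → recuse_self); with O(lock_door) we get O(recuse_self).
Premise 1 is O(seal_envelope → ~recuse_self); contrapositively O(recuse_self → ~seal_envelope). Since O(recuse_self) holds, K gives O(~seal_envelope).
Premise 7 is O(~seal_envelope → ~escrow_contract); since O(~seal_envelope), deontic closure gives O(~escrow_contract).
The contrapositive of premise 9 (O(pay_taxes → escrow_contract)) is O(~escrow_contract → ~pay_taxes), and O(~escrow_contract) is already established, so O(~pay_taxes).
So O(~pay_taxes) holds, i.e. pay_taxes is forbidden. None of the other listed options is forbidden under the premises.

pay_taxes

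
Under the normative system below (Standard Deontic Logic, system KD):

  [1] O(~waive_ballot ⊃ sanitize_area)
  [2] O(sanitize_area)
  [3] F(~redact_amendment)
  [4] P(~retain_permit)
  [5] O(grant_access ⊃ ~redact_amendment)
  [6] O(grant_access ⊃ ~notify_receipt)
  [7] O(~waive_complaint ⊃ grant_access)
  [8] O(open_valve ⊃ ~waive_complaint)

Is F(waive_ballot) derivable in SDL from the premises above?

No

Premise 1 is O(~waive_ballot ⊃ sanitize_area); even if O(sanitize_area) held, inferring O(~waive_ballot) would be affirming the consequent — invalid.
No other premise forces O(~waive_ballot). An ideal world satisfying every premise can still have waive_ballot true, so F(waive_ballot) is not derivable.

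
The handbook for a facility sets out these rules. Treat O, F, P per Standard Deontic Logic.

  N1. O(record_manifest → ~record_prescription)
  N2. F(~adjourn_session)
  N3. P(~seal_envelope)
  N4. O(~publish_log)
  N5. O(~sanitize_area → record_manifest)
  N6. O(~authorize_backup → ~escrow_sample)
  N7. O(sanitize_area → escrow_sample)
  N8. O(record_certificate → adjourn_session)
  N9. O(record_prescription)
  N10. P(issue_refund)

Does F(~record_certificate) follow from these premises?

Premise 8 is O(record_certificate → adjourn_session); even if O(adjourn_session) held, inferring O(record_certificate) would be affirming the consequent — invalid.
No other premise forces O(record_certificate). An ideal world satisfying every premise can still have ~record_certificate true, so F(~record_certificate) is not derivable.

No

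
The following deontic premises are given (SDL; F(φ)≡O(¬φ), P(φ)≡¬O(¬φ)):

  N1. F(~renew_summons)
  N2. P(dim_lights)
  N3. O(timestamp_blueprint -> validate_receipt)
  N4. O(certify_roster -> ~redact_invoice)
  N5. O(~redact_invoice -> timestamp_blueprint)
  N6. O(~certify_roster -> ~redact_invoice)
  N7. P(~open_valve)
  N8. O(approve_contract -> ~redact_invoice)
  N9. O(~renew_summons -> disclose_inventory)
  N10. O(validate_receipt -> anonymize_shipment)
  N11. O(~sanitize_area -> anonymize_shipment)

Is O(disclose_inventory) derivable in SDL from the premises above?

No

Premise 9 is O(~renew_summons -> disclose_inventory), but O(~renew_summons) is not derivable from the premises, so it does not yield O(disclose_inventory).
No other premise forces O(disclose_inventory). An ideal world satisfying every premise can still have disclose_inventory false, so O(disclose_inventory) is not derivable.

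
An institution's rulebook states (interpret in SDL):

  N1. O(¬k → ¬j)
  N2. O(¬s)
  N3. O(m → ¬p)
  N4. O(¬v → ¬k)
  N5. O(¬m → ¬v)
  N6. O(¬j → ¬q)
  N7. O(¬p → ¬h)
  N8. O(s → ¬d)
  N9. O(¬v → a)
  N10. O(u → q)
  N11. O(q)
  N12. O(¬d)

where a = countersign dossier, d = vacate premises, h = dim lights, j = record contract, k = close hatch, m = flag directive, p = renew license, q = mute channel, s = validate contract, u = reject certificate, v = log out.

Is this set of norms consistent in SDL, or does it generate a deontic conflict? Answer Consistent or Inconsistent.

Premise 8 is O(s → ¬d); even if O(¬d) held, inferring O(s) would be affirming the consequent — invalid.
So O(s) is not derivable, and the apparent clash with O(¬s) does not arise.
A world satisfying every obligation exists (e.g. a=false, d=false, h=false, j=true, k=true, m=true, p=false, q=true, s=false, u=false, v=true); no atom is both obligatory and forbidden, so the set is consistent.

Consistent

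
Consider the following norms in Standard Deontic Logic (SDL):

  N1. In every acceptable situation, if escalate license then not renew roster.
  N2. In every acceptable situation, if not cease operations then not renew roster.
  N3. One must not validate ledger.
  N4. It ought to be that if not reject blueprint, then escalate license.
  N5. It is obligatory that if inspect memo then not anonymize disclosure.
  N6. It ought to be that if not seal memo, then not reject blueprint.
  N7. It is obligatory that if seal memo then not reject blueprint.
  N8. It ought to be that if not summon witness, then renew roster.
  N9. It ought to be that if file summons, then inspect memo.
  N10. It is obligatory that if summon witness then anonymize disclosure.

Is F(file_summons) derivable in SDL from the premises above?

Premises 6 and 7 cover both cases: O(¬seal_memo → ¬reject_blueprint) and O(seal_memo → ¬reject_blueprint). Since ¬seal_memo ∨ seal_memo is a tautology, O(¬reject_blueprint) follows.
Applying K to premise 4 (O(¬reject_blueprint → escalate_license)) and O(¬reject_blueprint) yields O(escalate_license).
Premise 1 is O(escalate_license → ¬renew_roster); since O(escalate_license), deontic closure gives O(¬renew_roster).
Premise 8 is O(¬summon_witness → renew_roster); contrapositively O(¬renew_roster → summon_witness). Since O(¬renew_roster) holds, K gives O(summon_witness).
With premise 10, O(summon_witness → anonymize_disclosure), the K-axiom yields O(anonymize_disclosure).
Premise 5, O(inspect_memo → ¬anonymize_disclosure), contraposes to O(anonymize_disclosure → ¬inspect_memo); with O(anonymize_disclosure) we get O(¬inspect_memo).
Premise 9, O(file_summons → inspect_memo), contraposes to O(¬inspect_memo → ¬file_summons); with O(¬inspect_memo) we get O(¬file_summons).
Premises 2, 3 do not contribute to this derivation.
So O(¬file_summons) holds, i.e. F(file_summons). The claim follows.

Yes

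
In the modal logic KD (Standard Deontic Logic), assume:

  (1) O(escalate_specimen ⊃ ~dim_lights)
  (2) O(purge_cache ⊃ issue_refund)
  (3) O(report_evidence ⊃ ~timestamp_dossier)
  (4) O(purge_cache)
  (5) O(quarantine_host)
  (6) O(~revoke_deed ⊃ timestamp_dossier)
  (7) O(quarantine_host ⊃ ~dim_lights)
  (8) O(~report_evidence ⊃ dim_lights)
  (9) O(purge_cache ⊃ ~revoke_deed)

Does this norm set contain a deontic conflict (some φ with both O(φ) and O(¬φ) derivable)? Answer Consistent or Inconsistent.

Inconsistent

Premise 5 gives O(quarantine_host).
With premise 7, O(quarantine_host ⊃ ~dim_lights), the K-axiom yields O(~dim_lights).
Premise 8, O(~report_evidence ⊃ dim_lights), contraposes to O(~dim_lights ⊃ report_evidence); with O(~dim_lights) we get O(report_evidence).
Applying K to premise 3 (O(report_evidence ⊃ ~timestamp_dossier)) and O(report_evidence) yields O(~timestamp_dossier).
The contrapositive of premise 6 (O(~revoke_deed ⊃ timestamp_dossier)) is O(~timestamp_dossier ⊃ revoke_deed), and O(~timestamp_dossier) is already established, so O(revoke_deed).
Premise 9 is O(purge_cache ⊃ ~revoke_deed); contrapositively O(revoke_deed ⊃ ~purge_cache). Since O(revoke_deed) holds, K gives O(~purge_cache).
Yet premise 4 states O(purge_cache).
We now have both O(~purge_cache) and O(purge_cache) — purge_cache is simultaneously obligatory and forbidden, violating the D-axiom.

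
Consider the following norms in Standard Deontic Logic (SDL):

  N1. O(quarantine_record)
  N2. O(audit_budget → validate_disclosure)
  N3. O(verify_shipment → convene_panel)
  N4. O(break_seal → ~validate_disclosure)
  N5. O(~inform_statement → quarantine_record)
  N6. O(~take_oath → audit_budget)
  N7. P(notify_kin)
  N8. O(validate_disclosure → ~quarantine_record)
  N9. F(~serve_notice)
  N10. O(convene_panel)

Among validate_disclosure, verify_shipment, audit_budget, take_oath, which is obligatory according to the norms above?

take_oath

Premise 1 states O(quarantine_record) outright.
Premise 8 is O(validate_disclosure → ~quarantine_record); contrapositively O(quarantine_record → ~validate_disclosure). Since O(quarantine_record) holds, K gives O(~validate_disclosure).
Premise 2 is O(audit_budget → validate_disclosure); contrapositively O(~validate_disclosure → ~audit_budget). Since O(~validate_disclosure) holds, K gives O(~audit_budget).
Premise 6, O(~take_oath → audit_budget), contraposes to O(~audit_budget → take_oath); with O(~audit_budget) we get O(take_oath).
So O(take_oath) holds — take_oath is obligatory. None of the other listed options is made obligatory by any chain of premises.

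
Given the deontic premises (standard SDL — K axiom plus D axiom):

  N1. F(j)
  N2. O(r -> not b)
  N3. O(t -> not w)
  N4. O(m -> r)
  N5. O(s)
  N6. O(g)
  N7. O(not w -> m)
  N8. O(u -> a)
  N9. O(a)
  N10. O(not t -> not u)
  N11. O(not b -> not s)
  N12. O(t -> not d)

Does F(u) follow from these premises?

Yes

From premise 5 we have O(s).
Premise 11, O(not b -> not s), contraposes to O(s -> b); with O(s) we get O(b).
Premise 2, O(r -> not b), contraposes to O(b -> not r); with O(b) we get O(not r).
Premise 4 is O(m -> r); contrapositively O(not r -> not m). Since O(not r) holds, K gives O(not m).
Premise 7, O(not w -> m), contraposes to O(not m -> w); with O(not m) we get O(w).
Premise 3, O(t -> not w), contraposes to O(w -> not t); with O(w) we get O(not t).
With premise 10, O(not t -> not u), the K-axiom yields O(not u).
Premises 1, 6, 8, 9, 12 do not contribute to this derivation.
So O(not u) holds, i.e. F(u). The claim follows.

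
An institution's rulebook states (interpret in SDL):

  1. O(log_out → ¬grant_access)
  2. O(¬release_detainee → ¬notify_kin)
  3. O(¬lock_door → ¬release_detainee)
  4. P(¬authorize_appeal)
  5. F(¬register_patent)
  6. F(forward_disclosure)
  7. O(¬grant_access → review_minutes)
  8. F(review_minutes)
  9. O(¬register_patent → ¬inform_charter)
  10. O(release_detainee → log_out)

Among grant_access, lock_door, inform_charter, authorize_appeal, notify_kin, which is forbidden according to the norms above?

Premise 8 is F(review_minutes), i.e. O(¬review_minutes).
Premise 7, O(¬grant_access → review_minutes), contraposes to O(¬review_minutes → grant_access); with O(¬review_minutes) we get O(grant_access).
The contrapositive of premise 1 (O(log_out → ¬grant_access)) is O(grant_access → ¬log_out), and O(grant_access) is already established, so O(¬log_out).
The contrapositive of premise 10 (O(release_detainee → log_out)) is O(¬log_out → ¬release_detainee), and O(¬log_out) is already established, so O(¬release_detainee).
Premise 2 is O(¬release_detainee → ¬notify_kin); since O(¬release_detainee), deontic closure gives O(¬notify_kin).
So O(¬notify_kin) holds, i.e. notify_kin is forbidden. None of the other listed options is forbidden under the premises.

notify_kin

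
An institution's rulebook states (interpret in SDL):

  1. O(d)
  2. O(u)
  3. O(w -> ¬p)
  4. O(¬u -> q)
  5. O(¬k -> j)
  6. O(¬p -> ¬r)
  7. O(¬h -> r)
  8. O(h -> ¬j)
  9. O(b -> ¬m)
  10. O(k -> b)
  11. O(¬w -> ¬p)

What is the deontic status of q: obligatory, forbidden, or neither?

Neither

Premise 4 is O(¬u -> q), but O(¬u) is not derivable from the premises, so it does not yield O(q).
No premise or chain of K-axiom applications forces O(q), and none forces O(¬q). So q is neither obligatory nor forbidden under these norms.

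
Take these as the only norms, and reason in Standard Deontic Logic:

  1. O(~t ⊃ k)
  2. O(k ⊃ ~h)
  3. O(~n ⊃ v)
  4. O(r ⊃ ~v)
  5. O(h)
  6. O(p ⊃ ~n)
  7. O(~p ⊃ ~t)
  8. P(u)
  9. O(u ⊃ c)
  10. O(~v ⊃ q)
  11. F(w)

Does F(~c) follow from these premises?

No

Premise 9 is O(u ⊃ c), but O(u) is not derivable from the premises (the permission P(u) asserts only ~O(~u), not O(u)), so it does not yield O(c).
No other premise forces O(c). An ideal world satisfying every premise can still have ~c true, so F(~c) is not derivable.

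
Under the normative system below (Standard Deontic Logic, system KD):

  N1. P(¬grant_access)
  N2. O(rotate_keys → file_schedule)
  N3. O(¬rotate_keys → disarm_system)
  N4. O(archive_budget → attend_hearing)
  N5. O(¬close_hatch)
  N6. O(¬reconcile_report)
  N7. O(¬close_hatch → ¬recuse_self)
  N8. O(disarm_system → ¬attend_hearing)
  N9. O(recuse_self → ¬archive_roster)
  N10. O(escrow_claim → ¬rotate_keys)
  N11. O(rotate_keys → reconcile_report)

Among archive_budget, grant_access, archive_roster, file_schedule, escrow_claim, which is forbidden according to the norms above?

Premise 6 gives O(¬reconcile_report).
The contrapositive of premise 11 (O(rotate_keys → reconcile_report)) is O(¬reconcile_report → ¬rotate_keys), and O(¬reconcile_report) is already established, so O(¬rotate_keys).
Applying K to premise 3 (O(¬rotate_keys → disarm_system)) and O(¬rotate_keys) yields O(disarm_system).
With premise 8, O(disarm_system → ¬attend_hearing), the K-axiom yields O(¬attend_hearing).
Premise 4 is O(archive_budget → attend_hearing); contrapositively O(¬attend_hearing → ¬archive_budget). Since O(¬attend_hearing) holds, K gives O(¬archive_budget).
So O(¬archive_budget) holds, i.e. archive_budget is forbidden. None of the other listed options is forbidden under the premises.

archive_budget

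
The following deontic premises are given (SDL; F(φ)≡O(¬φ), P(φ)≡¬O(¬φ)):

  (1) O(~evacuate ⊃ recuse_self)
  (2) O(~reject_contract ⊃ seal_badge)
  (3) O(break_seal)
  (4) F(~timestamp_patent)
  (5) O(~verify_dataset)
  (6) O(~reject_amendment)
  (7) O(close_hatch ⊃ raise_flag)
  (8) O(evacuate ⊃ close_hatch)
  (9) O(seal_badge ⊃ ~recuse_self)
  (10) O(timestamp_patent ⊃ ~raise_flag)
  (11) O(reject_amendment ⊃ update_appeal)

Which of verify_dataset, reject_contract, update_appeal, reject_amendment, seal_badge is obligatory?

reject_contract

F(~timestamp_patent) at premise 4 means O(timestamp_patent).
From O(timestamp_patent) and premise 10, O(timestamp_patent ⊃ ~raise_flag), we obtain O(~raise_flag).
Premise 7 is O(close_hatch ⊃ raise_flag); contrapositively O(~raise_flag ⊃ ~close_hatch). Since O(~raise_flag) holds, K gives O(~close_hatch).
Premise 8, O(evacuate ⊃ close_hatch), contraposes to O(~close_hatch ⊃ ~evacuate); with O(~close_hatch) we get O(~evacuate).
With premise 1, O(~evacuate ⊃ recuse_self), the K-axiom yields O(recuse_self).
Premise 9 is O(seal_badge ⊃ ~recuse_self); contrapositively O(recuse_self ⊃ ~seal_badge). Since O(recuse_self) holds, K gives O(~seal_badge).
The contrapositive of premise 2 (O(~reject_contract ⊃ seal_badge)) is O(~seal_badge ⊃ reject_contract), and O(~seal_badge) is already established, so O(reject_contract).
So O(reject_contract) holds — reject_contract is obligatory. None of the other listed options is made obligatory by any chain of premises.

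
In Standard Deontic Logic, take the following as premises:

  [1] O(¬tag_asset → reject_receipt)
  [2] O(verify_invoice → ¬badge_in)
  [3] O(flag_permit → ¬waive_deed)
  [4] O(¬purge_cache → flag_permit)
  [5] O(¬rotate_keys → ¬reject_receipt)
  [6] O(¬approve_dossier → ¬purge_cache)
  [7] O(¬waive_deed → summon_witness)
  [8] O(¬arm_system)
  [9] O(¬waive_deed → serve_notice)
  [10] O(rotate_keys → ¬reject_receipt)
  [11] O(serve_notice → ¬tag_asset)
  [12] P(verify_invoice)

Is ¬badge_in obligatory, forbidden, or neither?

Neither

Premise 2 is O(verify_invoice → ¬badge_in), but O(verify_invoice) is not derivable from the premises (the permission P(verify_invoice) asserts only ¬O(¬verify_invoice), not O(verify_invoice)), so it does not yield O(¬badge_in).
No premise or chain of K-axiom applications forces O(¬badge_in), and none forces O(badge_in). So ¬badge_in is neither obligatory nor forbidden under these norms.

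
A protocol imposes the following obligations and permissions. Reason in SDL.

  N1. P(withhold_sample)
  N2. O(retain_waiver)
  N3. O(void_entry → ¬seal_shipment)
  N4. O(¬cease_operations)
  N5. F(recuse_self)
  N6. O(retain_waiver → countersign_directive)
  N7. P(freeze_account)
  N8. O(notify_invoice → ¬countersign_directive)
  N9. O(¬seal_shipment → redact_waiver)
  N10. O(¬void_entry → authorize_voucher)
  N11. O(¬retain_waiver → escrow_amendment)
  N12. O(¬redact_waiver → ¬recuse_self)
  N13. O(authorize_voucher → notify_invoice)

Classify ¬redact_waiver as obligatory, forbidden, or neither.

Premise 2 states O(retain_waiver) outright.
From O(retain_waiver) and premise 6, O(retain_waiver → countersign_directive), we obtain O(countersign_directive).
Premise 8 is O(notify_invoice → ¬countersign_directive); contrapositively O(countersign_directive → ¬notify_invoice). Since O(countersign_directive) holds, K gives O(¬notify_invoice).
Premise 13, O(authorize_voucher → notify_invoice), contraposes to O(¬notify_invoice → ¬authorize_voucher); with O(¬notify_invoice) we get O(¬authorize_voucher).
Premise 10, O(¬void_entry → authorize_voucher), contraposes to O(¬authorize_voucher → void_entry); with O(¬authorize_voucher) we get O(void_entry).
Premise 3 is O(void_entry → ¬seal_shipment); since O(void_entry), deontic closure gives O(¬seal_shipment).
Applying K to premise 9 (O(¬seal_shipment → redact_waiver)) and O(¬seal_shipment) yields O(redact_waiver).
Premises 1, 4, 5, 7, 11, 12 do not contribute to this derivation.
Thus O(redact_waiver), which is F(¬redact_waiver): ¬redact_waiver is forbidden.

Forbidden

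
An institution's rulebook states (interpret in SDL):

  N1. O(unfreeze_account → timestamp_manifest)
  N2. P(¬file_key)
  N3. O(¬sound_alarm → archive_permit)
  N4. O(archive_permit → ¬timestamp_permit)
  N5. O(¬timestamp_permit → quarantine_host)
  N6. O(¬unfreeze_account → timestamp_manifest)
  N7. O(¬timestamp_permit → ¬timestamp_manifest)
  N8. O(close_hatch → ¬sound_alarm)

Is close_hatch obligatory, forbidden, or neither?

Premises 6 and 1 are O(¬unfreeze_account → timestamp_manifest) and O(unfreeze_account → timestamp_manifest); every ideal world satisfies ¬unfreeze_account or unfreeze_account, so in either case timestamp_manifest holds — hence O(timestamp_manifest).
Premise 7, O(¬timestamp_permit → ¬timestamp_manifest), contraposes to O(timestamp_manifest → timestamp_permit); with O(timestamp_manifest) we get O(timestamp_permit).
Premise 4, O(archive_permit → ¬timestamp_permit), contraposes to O(timestamp_permit → ¬archive_permit); with O(timestamp_permit) we get O(¬archive_permit).
Premise 3 is O(¬sound_alarm → archive_permit); contrapositively O(¬archive_permit → sound_alarm). Since O(¬archive_permit) holds, K gives O(sound_alarm).
Premise 8 is O(close_hatch → ¬sound_alarm); contrapositively O(sound_alarm → ¬close_hatch). Since O(sound_alarm) holds, K gives O(¬close_hatch).
Premises 2, 5 do not contribute to this derivation.
Thus O(¬close_hatch), which is F(close_hatch): close_hatch is forbidden.

Forbidden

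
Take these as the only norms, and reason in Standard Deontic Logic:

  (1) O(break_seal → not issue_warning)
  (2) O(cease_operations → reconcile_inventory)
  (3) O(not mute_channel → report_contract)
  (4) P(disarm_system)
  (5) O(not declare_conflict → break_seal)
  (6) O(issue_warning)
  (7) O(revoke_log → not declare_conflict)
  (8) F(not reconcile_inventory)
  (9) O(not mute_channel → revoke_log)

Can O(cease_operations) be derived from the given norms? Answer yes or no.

Premise 2 is O(cease_operations → reconcile_inventory); even if O(reconcile_inventory) held, inferring O(cease_operations) would be affirming the consequent — invalid.
No other premise forces O(cease_operations). An ideal world satisfying every premise can still have cease_operations false, so O(cease_operations) is not derivable.

No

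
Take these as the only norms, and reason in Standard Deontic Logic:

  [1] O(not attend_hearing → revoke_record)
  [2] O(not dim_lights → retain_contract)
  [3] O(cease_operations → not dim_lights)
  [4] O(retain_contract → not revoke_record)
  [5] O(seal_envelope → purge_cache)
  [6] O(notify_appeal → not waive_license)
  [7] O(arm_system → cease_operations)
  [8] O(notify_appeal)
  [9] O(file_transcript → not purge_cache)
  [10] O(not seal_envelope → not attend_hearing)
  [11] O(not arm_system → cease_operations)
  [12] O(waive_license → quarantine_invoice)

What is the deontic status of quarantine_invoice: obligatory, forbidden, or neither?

Neither

Premise 12 is O(waive_license → quarantine_invoice), but O(waive_license) is not derivable from the premises, so it does not yield O(quarantine_invoice).
No premise or chain of K-axiom applications forces O(quarantine_invoice), and none forces O(not quarantine_invoice). So quarantine_invoice is neither obligatory nor forbidden under these norms.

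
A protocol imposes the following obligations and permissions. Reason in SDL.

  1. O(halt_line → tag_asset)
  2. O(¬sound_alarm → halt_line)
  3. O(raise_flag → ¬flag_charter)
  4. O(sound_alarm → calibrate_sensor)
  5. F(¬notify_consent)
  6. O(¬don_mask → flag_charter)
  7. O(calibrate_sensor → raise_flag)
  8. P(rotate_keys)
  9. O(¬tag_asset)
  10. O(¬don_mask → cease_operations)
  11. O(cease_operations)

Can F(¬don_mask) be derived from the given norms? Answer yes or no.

Premise 9 states O(¬tag_asset) outright.
Premise 1 is O(halt_line → tag_asset); contrapositively O(¬tag_asset → ¬halt_line). Since O(¬tag_asset) holds, K gives O(¬halt_line).
Premise 2 is O(¬sound_alarm → halt_line); contrapositively O(¬halt_line → sound_alarm). Since O(¬halt_line) holds, K gives O(sound_alarm).
From O(sound_alarm) and premise 4, O(sound_alarm → calibrate_sensor), we obtain O(calibrate_sensor).
From O(calibrate_sensor) and premise 7, O(calibrate_sensor → raise_flag), we obtain O(raise_flag).
From O(raise_flag) and premise 3, O(raise_flag → ¬flag_charter), we obtain O(¬flag_charter).
The contrapositive of premise 6 (O(¬don_mask → flag_charter)) is O(¬flag_charter → don_mask), and O(¬flag_charter) is already established, so O(don_mask).
Premises 5, 8, 10, 11 do not contribute to this derivation.
So O(don_mask) holds, i.e. F(¬don_mask). The claim follows.

Yes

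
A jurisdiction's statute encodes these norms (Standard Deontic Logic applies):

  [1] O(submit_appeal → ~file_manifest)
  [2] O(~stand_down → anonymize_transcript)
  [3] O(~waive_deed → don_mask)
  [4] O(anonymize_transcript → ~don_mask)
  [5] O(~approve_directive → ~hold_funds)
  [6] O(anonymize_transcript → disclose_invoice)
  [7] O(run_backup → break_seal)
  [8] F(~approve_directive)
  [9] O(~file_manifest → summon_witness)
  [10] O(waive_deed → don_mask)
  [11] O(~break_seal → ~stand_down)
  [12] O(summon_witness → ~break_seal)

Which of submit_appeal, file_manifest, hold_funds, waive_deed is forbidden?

submit_appeal

Premises 10 and 3 are O(waive_deed → don_mask) and O(~waive_deed → don_mask); every ideal world satisfies waive_deed or ~waive_deed, so in either case don_mask holds — hence O(don_mask).
Premise 4 is O(anonymize_transcript → ~don_mask); contrapositively O(don_mask → ~anonymize_transcript). Since O(don_mask) holds, K gives O(~anonymize_transcript).
Premise 2 is O(~stand_down → anonymize_transcript); contrapositively O(~anonymize_transcript → stand_down). Since O(~anonymize_transcript) holds, K gives O(stand_down).
Premise 11, O(~break_seal → ~stand_down), contraposes to O(stand_down → break_seal); with O(stand_down) we get O(break_seal).
The contrapositive of premise 12 (O(summon_witness → ~break_seal)) is O(break_seal → ~summon_witness), and O(break_seal) is already established, so O(~summon_witness).
Premise 9, O(~file_manifest → summon_witness), contraposes to O(~summon_witness → file_manifest); with O(~summon_witness) we get O(file_manifest).
Premise 1, O(submit_appeal → ~file_manifest), contraposes to O(file_manifest → ~submit_appeal); with O(file_manifest) we get O(~submit_appeal).
So O(~submit_appeal) holds, i.e. submit_appeal is forbidden. None of the other listed options is forbidden under the premises.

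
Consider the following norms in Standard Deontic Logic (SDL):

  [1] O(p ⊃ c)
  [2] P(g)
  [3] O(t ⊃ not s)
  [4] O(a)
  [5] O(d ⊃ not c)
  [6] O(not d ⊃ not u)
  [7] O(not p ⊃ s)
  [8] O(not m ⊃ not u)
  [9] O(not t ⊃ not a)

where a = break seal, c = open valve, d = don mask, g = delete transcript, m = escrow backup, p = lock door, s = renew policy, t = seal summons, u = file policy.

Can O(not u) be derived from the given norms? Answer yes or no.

Yes

Premise 4 states O(a) outright.
Premise 9 is O(not t ⊃ not a); contrapositively O(a ⊃ t). Since O(a) holds, K gives O(t).
With premise 3, O(t ⊃ not s), the K-axiom yields O(not s).
The contrapositive of premise 7 (O(not p ⊃ s)) is O(not s ⊃ p), and O(not s) is already established, so O(p).
From O(p) and premise 1, O(p ⊃ c), we obtain O(c).
The contrapositive of premise 5 (O(d ⊃ not c)) is O(c ⊃ not d), and O(c) is already established, so O(not d).
With premise 6, O(not d ⊃ not u), the K-axiom yields O(not u).
Premises 2, 8 do not contribute to this derivation.
So O(not u) follows.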